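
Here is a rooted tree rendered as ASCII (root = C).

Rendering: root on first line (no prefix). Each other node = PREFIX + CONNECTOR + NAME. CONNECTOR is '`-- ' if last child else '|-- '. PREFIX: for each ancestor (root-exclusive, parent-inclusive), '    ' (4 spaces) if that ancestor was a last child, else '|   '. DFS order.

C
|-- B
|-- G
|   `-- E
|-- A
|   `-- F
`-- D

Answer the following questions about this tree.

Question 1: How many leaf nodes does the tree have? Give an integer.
Answer: 4

Derivation:
Leaves (nodes with no children): B, D, E, F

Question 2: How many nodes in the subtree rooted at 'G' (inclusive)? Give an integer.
Answer: 2

Derivation:
Subtree rooted at G contains: E, G
Count = 2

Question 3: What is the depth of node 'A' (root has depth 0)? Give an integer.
Path from root to A: C -> A
Depth = number of edges = 1

Answer: 1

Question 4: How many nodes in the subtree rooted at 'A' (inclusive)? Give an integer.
Answer: 2

Derivation:
Subtree rooted at A contains: A, F
Count = 2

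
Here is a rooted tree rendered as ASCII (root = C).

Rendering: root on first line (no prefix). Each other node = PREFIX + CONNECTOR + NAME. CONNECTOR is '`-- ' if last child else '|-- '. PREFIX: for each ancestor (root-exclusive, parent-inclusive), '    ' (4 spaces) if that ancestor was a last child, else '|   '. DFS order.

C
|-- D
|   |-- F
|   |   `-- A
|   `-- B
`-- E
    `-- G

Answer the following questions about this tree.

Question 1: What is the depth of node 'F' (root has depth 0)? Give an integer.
Path from root to F: C -> D -> F
Depth = number of edges = 2

Answer: 2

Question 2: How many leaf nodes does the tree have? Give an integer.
Answer: 3

Derivation:
Leaves (nodes with no children): A, B, G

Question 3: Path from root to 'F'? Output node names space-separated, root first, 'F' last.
Answer: C D F

Derivation:
Walk down from root: C -> D -> F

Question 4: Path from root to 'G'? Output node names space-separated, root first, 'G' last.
Walk down from root: C -> E -> G

Answer: C E G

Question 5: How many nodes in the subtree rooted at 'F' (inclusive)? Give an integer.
Answer: 2

Derivation:
Subtree rooted at F contains: A, F
Count = 2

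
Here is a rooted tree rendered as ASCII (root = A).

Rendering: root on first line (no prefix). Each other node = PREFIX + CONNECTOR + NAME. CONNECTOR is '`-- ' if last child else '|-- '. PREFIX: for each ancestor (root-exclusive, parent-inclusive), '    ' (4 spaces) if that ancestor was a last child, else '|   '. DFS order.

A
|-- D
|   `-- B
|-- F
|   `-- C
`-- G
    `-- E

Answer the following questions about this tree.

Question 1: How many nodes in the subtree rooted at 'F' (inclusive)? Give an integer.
Subtree rooted at F contains: C, F
Count = 2

Answer: 2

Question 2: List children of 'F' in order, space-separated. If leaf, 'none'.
Answer: C

Derivation:
Node F's children (from adjacency): C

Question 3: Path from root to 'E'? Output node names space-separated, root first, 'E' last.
Walk down from root: A -> G -> E

Answer: A G E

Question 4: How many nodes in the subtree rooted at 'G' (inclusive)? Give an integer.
Subtree rooted at G contains: E, G
Count = 2

Answer: 2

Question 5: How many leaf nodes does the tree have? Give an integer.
Answer: 3

Derivation:
Leaves (nodes with no children): B, C, E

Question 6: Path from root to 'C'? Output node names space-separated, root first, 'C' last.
Walk down from root: A -> F -> C

Answer: A F C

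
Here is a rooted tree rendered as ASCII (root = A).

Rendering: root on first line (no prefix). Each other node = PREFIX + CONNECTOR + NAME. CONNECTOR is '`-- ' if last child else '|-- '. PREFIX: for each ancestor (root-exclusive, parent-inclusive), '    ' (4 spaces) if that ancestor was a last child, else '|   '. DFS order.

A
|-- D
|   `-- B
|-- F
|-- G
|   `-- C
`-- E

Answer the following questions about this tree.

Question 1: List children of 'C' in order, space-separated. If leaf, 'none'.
Node C's children (from adjacency): (leaf)

Answer: none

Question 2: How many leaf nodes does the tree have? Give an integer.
Leaves (nodes with no children): B, C, E, F

Answer: 4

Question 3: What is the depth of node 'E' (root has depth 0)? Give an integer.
Path from root to E: A -> E
Depth = number of edges = 1

Answer: 1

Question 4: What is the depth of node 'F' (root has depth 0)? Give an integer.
Path from root to F: A -> F
Depth = number of edges = 1

Answer: 1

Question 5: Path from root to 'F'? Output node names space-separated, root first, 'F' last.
Walk down from root: A -> F

Answer: A F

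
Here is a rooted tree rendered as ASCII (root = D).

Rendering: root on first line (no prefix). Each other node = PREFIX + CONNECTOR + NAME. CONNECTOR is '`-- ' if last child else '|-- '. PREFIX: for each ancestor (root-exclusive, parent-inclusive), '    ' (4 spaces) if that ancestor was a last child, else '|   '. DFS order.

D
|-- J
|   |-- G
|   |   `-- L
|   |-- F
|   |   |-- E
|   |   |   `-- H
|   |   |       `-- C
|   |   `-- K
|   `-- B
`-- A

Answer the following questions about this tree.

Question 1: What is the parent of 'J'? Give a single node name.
Scan adjacency: J appears as child of D

Answer: D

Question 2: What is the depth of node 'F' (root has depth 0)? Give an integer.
Path from root to F: D -> J -> F
Depth = number of edges = 2

Answer: 2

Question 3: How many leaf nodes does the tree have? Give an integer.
Answer: 5

Derivation:
Leaves (nodes with no children): A, B, C, K, L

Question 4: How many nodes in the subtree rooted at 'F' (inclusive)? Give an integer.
Subtree rooted at F contains: C, E, F, H, K
Count = 5

Answer: 5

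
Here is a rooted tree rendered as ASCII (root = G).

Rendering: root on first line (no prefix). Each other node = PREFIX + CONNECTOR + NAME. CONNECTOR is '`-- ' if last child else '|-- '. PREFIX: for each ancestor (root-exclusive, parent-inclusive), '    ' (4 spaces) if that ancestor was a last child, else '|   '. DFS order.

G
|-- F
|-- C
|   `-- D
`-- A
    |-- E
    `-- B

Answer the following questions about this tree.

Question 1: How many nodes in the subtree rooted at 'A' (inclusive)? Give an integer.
Subtree rooted at A contains: A, B, E
Count = 3

Answer: 3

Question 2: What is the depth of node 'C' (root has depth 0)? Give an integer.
Path from root to C: G -> C
Depth = number of edges = 1

Answer: 1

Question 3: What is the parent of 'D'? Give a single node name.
Scan adjacency: D appears as child of C

Answer: C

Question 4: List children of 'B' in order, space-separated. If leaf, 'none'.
Node B's children (from adjacency): (leaf)

Answer: none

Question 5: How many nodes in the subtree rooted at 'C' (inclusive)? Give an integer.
Subtree rooted at C contains: C, D
Count = 2

Answer: 2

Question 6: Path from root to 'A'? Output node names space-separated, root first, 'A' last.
Walk down from root: G -> A

Answer: G A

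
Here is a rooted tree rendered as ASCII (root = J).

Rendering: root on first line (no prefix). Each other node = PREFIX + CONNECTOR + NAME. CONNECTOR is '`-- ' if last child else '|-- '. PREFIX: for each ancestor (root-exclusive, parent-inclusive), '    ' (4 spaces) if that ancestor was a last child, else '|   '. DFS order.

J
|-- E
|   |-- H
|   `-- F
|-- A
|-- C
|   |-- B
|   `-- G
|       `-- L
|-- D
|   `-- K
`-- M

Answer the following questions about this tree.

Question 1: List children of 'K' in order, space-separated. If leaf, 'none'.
Node K's children (from adjacency): (leaf)

Answer: none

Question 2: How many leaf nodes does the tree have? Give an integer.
Answer: 7

Derivation:
Leaves (nodes with no children): A, B, F, H, K, L, M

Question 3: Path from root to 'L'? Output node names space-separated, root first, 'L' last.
Answer: J C G L

Derivation:
Walk down from root: J -> C -> G -> L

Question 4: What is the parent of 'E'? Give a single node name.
Answer: J

Derivation:
Scan adjacency: E appears as child of J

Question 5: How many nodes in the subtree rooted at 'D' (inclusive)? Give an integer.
Answer: 2

Derivation:
Subtree rooted at D contains: D, K
Count = 2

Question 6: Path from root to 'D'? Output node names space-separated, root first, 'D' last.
Answer: J D

Derivation:
Walk down from root: J -> D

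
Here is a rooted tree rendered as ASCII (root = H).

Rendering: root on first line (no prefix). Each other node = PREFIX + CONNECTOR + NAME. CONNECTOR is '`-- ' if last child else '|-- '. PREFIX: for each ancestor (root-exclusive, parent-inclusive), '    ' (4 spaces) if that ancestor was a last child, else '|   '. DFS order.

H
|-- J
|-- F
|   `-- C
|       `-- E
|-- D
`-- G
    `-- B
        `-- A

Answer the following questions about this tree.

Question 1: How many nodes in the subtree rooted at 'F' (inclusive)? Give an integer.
Subtree rooted at F contains: C, E, F
Count = 3

Answer: 3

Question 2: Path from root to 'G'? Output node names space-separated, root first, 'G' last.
Answer: H G

Derivation:
Walk down from root: H -> G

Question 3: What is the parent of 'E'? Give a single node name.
Scan adjacency: E appears as child of C

Answer: C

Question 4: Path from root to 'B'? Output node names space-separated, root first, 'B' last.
Walk down from root: H -> G -> B

Answer: H G B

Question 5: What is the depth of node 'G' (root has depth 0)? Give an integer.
Path from root to G: H -> G
Depth = number of edges = 1

Answer: 1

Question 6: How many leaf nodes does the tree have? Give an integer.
Leaves (nodes with no children): A, D, E, J

Answer: 4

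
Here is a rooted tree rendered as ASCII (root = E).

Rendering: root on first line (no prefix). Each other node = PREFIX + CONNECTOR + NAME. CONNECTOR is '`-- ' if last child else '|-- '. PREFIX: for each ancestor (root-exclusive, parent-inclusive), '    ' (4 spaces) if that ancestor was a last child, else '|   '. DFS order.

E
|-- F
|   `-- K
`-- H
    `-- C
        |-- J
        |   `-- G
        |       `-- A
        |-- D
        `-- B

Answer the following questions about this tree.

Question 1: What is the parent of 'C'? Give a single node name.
Answer: H

Derivation:
Scan adjacency: C appears as child of H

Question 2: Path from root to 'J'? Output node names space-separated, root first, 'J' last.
Walk down from root: E -> H -> C -> J

Answer: E H C J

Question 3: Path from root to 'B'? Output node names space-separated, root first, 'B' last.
Answer: E H C B

Derivation:
Walk down from root: E -> H -> C -> B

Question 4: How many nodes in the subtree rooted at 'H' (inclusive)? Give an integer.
Answer: 7

Derivation:
Subtree rooted at H contains: A, B, C, D, G, H, J
Count = 7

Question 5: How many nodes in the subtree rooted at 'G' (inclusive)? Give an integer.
Subtree rooted at G contains: A, G
Count = 2

Answer: 2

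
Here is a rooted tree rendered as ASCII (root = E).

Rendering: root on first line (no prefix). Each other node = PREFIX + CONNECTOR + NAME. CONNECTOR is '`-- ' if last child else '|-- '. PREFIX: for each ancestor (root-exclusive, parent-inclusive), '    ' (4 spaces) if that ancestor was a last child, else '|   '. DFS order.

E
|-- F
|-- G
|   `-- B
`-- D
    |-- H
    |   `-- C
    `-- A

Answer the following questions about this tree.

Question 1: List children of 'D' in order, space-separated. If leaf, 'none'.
Answer: H A

Derivation:
Node D's children (from adjacency): H, A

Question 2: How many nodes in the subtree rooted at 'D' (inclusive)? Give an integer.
Subtree rooted at D contains: A, C, D, H
Count = 4

Answer: 4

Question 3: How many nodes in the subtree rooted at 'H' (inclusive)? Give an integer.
Answer: 2

Derivation:
Subtree rooted at H contains: C, H
Count = 2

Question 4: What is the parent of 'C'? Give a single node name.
Scan adjacency: C appears as child of H

Answer: H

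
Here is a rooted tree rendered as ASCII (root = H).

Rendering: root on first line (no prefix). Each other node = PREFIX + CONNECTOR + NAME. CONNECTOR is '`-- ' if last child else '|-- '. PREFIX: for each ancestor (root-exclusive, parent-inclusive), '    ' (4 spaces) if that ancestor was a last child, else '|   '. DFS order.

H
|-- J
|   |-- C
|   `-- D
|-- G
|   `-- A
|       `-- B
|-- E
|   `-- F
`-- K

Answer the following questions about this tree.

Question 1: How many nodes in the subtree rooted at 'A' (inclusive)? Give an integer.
Subtree rooted at A contains: A, B
Count = 2

Answer: 2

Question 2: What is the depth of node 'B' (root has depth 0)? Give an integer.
Answer: 3

Derivation:
Path from root to B: H -> G -> A -> B
Depth = number of edges = 3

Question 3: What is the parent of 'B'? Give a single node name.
Answer: A

Derivation:
Scan adjacency: B appears as child of A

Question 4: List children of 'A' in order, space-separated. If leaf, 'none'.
Answer: B

Derivation:
Node A's children (from adjacency): B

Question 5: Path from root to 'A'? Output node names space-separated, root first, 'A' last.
Walk down from root: H -> G -> A

Answer: H G A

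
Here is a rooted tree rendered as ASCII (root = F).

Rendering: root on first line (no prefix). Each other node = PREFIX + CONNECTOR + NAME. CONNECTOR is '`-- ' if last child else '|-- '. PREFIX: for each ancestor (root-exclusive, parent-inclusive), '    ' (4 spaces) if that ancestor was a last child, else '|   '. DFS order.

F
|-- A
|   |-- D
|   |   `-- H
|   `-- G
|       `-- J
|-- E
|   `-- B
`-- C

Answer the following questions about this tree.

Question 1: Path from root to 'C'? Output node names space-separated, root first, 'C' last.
Answer: F C

Derivation:
Walk down from root: F -> C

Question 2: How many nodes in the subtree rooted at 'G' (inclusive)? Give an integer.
Answer: 2

Derivation:
Subtree rooted at G contains: G, J
Count = 2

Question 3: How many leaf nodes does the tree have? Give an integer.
Answer: 4

Derivation:
Leaves (nodes with no children): B, C, H, J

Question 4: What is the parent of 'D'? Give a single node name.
Answer: A

Derivation:
Scan adjacency: D appears as child of A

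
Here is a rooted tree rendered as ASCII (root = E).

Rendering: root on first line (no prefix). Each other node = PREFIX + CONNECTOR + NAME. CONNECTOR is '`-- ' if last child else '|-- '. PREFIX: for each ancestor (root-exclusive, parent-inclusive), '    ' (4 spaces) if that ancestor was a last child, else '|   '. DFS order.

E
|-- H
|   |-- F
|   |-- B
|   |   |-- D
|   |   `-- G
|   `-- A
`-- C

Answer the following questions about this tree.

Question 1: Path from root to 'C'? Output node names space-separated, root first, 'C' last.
Answer: E C

Derivation:
Walk down from root: E -> C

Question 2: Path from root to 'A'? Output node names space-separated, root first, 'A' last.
Answer: E H A

Derivation:
Walk down from root: E -> H -> A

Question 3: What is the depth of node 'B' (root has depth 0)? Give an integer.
Answer: 2

Derivation:
Path from root to B: E -> H -> B
Depth = number of edges = 2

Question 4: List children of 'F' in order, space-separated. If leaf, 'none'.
Answer: none

Derivation:
Node F's children (from adjacency): (leaf)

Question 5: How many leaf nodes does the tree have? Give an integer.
Answer: 5

Derivation:
Leaves (nodes with no children): A, C, D, F, G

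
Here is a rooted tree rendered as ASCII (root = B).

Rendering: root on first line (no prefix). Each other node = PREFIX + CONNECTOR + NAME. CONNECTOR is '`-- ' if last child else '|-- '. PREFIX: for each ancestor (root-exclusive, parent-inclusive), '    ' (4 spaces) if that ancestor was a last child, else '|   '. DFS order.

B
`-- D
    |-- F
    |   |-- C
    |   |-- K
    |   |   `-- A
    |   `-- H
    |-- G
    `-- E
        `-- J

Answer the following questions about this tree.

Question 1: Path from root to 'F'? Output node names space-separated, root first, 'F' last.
Answer: B D F

Derivation:
Walk down from root: B -> D -> F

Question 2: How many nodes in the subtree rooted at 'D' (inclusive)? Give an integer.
Subtree rooted at D contains: A, C, D, E, F, G, H, J, K
Count = 9

Answer: 9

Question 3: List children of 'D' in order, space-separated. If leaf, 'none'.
Node D's children (from adjacency): F, G, E

Answer: F G E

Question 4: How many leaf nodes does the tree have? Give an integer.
Leaves (nodes with no children): A, C, G, H, J

Answer: 5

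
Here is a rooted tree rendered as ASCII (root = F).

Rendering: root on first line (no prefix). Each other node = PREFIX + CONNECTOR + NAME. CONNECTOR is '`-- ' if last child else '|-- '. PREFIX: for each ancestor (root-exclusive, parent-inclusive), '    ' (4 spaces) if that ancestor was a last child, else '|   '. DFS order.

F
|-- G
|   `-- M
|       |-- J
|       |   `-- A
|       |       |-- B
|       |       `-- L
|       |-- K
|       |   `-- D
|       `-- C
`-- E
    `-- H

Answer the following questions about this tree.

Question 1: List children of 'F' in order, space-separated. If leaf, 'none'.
Answer: G E

Derivation:
Node F's children (from adjacency): G, E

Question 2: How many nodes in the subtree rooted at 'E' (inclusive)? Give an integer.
Answer: 2

Derivation:
Subtree rooted at E contains: E, H
Count = 2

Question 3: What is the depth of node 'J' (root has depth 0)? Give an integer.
Path from root to J: F -> G -> M -> J
Depth = number of edges = 3

Answer: 3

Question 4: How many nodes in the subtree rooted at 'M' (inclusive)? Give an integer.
Subtree rooted at M contains: A, B, C, D, J, K, L, M
Count = 8

Answer: 8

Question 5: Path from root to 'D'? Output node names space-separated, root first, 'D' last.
Walk down from root: F -> G -> M -> K -> D

Answer: F G M K D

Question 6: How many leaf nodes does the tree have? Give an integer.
Leaves (nodes with no children): B, C, D, H, L

Answer: 5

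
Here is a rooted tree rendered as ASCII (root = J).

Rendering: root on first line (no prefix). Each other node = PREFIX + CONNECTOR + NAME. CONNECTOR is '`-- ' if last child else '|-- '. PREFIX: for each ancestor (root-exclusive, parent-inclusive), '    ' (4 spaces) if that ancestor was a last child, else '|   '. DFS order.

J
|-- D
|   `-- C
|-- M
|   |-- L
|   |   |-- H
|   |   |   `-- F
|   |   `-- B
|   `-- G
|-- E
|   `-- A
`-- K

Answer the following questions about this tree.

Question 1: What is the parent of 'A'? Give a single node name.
Scan adjacency: A appears as child of E

Answer: E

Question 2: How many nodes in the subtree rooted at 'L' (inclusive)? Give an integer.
Subtree rooted at L contains: B, F, H, L
Count = 4

Answer: 4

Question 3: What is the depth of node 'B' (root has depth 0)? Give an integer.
Answer: 3

Derivation:
Path from root to B: J -> M -> L -> B
Depth = number of edges = 3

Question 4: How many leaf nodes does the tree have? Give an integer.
Leaves (nodes with no children): A, B, C, F, G, K

Answer: 6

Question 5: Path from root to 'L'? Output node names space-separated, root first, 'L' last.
Answer: J M L

Derivation:
Walk down from root: J -> M -> L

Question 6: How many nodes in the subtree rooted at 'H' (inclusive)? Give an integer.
Subtree rooted at H contains: F, H
Count = 2

Answer: 2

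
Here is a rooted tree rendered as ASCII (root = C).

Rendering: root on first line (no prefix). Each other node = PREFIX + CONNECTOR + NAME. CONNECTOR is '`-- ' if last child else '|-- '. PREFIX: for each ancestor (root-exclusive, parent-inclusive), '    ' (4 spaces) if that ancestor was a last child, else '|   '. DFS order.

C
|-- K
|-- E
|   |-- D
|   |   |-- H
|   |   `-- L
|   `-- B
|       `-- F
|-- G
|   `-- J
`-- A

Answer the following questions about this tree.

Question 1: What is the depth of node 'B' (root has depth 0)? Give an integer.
Answer: 2

Derivation:
Path from root to B: C -> E -> B
Depth = number of edges = 2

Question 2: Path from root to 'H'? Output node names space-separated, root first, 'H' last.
Walk down from root: C -> E -> D -> H

Answer: C E D H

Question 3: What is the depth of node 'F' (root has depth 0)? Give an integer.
Answer: 3

Derivation:
Path from root to F: C -> E -> B -> F
Depth = number of edges = 3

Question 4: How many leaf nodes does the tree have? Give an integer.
Answer: 6

Derivation:
Leaves (nodes with no children): A, F, H, J, K, L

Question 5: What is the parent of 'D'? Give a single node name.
Scan adjacency: D appears as child of E

Answer: E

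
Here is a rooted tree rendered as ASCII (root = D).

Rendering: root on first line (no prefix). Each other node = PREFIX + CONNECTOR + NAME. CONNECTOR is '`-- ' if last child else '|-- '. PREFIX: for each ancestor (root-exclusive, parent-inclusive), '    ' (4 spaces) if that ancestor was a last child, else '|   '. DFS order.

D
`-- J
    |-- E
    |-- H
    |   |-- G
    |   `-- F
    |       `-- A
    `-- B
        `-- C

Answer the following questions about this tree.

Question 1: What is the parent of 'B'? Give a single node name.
Scan adjacency: B appears as child of J

Answer: J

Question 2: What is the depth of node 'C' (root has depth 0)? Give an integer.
Path from root to C: D -> J -> B -> C
Depth = number of edges = 3

Answer: 3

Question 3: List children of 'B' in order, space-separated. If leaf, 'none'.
Node B's children (from adjacency): C

Answer: C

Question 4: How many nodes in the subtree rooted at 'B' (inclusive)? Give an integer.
Subtree rooted at B contains: B, C
Count = 2

Answer: 2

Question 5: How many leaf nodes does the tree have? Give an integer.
Answer: 4

Derivation:
Leaves (nodes with no children): A, C, E, G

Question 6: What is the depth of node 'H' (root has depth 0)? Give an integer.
Path from root to H: D -> J -> H
Depth = number of edges = 2

Answer: 2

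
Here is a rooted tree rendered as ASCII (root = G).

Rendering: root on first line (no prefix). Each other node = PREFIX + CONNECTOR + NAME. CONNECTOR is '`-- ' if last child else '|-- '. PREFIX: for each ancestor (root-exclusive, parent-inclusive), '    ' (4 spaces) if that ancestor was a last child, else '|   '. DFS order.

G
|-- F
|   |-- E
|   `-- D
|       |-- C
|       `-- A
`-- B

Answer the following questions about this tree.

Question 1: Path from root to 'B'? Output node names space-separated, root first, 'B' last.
Answer: G B

Derivation:
Walk down from root: G -> B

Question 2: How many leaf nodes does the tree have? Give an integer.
Leaves (nodes with no children): A, B, C, E

Answer: 4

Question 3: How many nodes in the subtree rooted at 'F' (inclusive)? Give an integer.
Subtree rooted at F contains: A, C, D, E, F
Count = 5

Answer: 5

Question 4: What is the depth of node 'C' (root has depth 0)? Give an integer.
Path from root to C: G -> F -> D -> C
Depth = number of edges = 3

Answer: 3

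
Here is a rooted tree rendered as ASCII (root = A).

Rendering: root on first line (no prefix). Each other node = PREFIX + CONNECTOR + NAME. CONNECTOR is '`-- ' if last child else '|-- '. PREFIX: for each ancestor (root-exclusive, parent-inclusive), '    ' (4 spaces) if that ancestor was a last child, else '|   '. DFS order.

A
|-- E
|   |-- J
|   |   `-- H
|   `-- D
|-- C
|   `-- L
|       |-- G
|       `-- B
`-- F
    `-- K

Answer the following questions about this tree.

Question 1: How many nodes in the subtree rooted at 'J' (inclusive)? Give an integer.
Subtree rooted at J contains: H, J
Count = 2

Answer: 2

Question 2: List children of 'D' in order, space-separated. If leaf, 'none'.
Answer: none

Derivation:
Node D's children (from adjacency): (leaf)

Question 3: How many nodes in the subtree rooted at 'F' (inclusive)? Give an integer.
Answer: 2

Derivation:
Subtree rooted at F contains: F, K
Count = 2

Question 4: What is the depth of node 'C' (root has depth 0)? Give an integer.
Path from root to C: A -> C
Depth = number of edges = 1

Answer: 1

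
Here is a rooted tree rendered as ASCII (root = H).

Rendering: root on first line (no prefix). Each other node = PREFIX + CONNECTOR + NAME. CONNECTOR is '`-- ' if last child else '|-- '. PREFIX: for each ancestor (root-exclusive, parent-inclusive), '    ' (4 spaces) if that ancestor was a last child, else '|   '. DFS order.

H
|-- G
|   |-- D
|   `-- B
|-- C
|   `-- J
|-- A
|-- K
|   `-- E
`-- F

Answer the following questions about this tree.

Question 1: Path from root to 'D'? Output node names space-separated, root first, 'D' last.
Answer: H G D

Derivation:
Walk down from root: H -> G -> D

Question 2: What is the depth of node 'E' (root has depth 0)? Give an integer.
Path from root to E: H -> K -> E
Depth = number of edges = 2

Answer: 2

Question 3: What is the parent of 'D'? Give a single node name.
Scan adjacency: D appears as child of G

Answer: G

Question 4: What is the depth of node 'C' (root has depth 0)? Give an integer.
Path from root to C: H -> C
Depth = number of edges = 1

Answer: 1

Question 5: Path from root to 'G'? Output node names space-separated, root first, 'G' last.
Answer: H G

Derivation:
Walk down from root: H -> G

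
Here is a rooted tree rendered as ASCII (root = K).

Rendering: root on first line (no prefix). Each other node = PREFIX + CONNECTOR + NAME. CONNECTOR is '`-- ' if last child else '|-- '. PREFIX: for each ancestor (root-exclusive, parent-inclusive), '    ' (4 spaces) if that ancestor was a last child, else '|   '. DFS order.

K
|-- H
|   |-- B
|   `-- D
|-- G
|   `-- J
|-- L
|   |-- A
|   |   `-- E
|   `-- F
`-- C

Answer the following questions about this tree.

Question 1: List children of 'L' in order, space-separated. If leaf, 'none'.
Node L's children (from adjacency): A, F

Answer: A F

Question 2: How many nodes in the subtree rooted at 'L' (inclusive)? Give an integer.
Answer: 4

Derivation:
Subtree rooted at L contains: A, E, F, L
Count = 4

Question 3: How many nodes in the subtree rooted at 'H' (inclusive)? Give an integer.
Answer: 3

Derivation:
Subtree rooted at H contains: B, D, H
Count = 3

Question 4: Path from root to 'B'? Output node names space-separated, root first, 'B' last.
Answer: K H B

Derivation:
Walk down from root: K -> H -> B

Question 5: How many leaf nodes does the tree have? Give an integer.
Answer: 6

Derivation:
Leaves (nodes with no children): B, C, D, E, F, J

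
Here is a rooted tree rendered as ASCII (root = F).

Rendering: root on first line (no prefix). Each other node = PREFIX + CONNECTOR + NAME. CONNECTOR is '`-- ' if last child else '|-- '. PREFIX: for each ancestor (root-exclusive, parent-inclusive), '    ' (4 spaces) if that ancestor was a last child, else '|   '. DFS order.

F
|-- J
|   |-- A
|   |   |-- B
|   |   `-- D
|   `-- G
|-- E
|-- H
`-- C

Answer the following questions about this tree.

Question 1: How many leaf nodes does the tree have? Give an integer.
Leaves (nodes with no children): B, C, D, E, G, H

Answer: 6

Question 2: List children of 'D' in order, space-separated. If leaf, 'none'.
Answer: none

Derivation:
Node D's children (from adjacency): (leaf)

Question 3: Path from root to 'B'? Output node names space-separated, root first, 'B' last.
Answer: F J A B

Derivation:
Walk down from root: F -> J -> A -> B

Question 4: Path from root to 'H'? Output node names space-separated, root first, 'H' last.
Answer: F H

Derivation:
Walk down from root: F -> H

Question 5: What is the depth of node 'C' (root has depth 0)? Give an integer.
Answer: 1

Derivation:
Path from root to C: F -> C
Depth = number of edges = 1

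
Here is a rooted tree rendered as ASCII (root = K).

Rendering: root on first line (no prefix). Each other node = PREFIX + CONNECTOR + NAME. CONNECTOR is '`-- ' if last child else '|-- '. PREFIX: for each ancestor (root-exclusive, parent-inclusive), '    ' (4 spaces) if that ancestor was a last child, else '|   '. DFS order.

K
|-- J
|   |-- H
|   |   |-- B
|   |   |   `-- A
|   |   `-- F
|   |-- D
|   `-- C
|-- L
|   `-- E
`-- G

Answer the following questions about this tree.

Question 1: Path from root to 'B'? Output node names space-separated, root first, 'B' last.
Walk down from root: K -> J -> H -> B

Answer: K J H B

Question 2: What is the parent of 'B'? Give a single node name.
Answer: H

Derivation:
Scan adjacency: B appears as child of H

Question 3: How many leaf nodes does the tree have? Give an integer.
Leaves (nodes with no children): A, C, D, E, F, G

Answer: 6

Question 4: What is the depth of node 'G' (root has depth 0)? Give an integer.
Answer: 1

Derivation:
Path from root to G: K -> G
Depth = number of edges = 1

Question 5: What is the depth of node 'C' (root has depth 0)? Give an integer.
Path from root to C: K -> J -> C
Depth = number of edges = 2

Answer: 2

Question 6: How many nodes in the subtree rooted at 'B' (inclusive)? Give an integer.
Answer: 2

Derivation:
Subtree rooted at B contains: A, B
Count = 2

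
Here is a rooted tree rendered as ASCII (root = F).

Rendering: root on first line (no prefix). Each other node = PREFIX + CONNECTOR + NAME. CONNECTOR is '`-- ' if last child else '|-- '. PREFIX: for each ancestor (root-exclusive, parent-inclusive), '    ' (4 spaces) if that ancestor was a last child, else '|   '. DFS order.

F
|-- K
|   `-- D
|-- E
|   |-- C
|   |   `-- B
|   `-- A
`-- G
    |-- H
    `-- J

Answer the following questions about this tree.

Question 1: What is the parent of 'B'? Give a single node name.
Answer: C

Derivation:
Scan adjacency: B appears as child of C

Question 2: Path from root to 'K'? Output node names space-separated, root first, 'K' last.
Answer: F K

Derivation:
Walk down from root: F -> K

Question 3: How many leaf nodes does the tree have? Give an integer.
Answer: 5

Derivation:
Leaves (nodes with no children): A, B, D, H, J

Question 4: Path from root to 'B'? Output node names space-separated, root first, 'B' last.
Answer: F E C B

Derivation:
Walk down from root: F -> E -> C -> B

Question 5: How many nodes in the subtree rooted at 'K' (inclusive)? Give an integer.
Subtree rooted at K contains: D, K
Count = 2

Answer: 2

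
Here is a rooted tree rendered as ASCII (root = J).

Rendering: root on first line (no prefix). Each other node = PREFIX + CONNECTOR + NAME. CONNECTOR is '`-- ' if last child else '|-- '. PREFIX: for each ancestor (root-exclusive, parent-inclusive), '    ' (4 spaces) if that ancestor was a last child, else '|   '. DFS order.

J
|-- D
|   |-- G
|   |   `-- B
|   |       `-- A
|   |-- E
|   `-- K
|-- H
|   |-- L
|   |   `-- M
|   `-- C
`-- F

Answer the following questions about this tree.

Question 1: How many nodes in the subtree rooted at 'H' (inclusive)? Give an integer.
Subtree rooted at H contains: C, H, L, M
Count = 4

Answer: 4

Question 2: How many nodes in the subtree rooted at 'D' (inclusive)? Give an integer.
Subtree rooted at D contains: A, B, D, E, G, K
Count = 6

Answer: 6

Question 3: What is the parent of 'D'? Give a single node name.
Answer: J

Derivation:
Scan adjacency: D appears as child of J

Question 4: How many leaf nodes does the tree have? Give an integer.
Answer: 6

Derivation:
Leaves (nodes with no children): A, C, E, F, K, M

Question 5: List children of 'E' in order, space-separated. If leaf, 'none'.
Node E's children (from adjacency): (leaf)

Answer: none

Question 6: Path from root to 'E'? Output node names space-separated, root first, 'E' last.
Walk down from root: J -> D -> E

Answer: J D E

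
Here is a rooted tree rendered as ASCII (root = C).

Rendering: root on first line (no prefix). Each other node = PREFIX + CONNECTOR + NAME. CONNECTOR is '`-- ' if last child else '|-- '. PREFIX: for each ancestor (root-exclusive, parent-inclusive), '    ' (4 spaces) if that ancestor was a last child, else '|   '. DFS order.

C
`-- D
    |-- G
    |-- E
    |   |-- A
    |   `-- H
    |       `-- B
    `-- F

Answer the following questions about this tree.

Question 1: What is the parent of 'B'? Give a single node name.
Scan adjacency: B appears as child of H

Answer: H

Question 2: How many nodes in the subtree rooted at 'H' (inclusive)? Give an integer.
Subtree rooted at H contains: B, H
Count = 2

Answer: 2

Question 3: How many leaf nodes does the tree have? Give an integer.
Answer: 4

Derivation:
Leaves (nodes with no children): A, B, F, G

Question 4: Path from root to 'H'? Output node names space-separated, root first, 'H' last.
Walk down from root: C -> D -> E -> H

Answer: C D E H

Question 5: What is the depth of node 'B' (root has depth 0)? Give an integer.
Answer: 4

Derivation:
Path from root to B: C -> D -> E -> H -> B
Depth = number of edges = 4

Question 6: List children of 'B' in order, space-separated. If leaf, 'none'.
Node B's children (from adjacency): (leaf)

Answer: none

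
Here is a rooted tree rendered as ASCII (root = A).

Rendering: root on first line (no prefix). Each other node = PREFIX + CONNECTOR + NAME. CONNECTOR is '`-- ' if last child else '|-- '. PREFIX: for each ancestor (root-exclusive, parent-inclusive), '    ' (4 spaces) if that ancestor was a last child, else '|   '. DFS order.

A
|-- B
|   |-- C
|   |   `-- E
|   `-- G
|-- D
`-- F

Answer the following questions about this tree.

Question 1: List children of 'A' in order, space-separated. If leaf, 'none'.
Answer: B D F

Derivation:
Node A's children (from adjacency): B, D, F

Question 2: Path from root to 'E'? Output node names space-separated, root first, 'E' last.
Answer: A B C E

Derivation:
Walk down from root: A -> B -> C -> E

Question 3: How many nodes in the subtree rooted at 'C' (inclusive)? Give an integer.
Answer: 2

Derivation:
Subtree rooted at C contains: C, E
Count = 2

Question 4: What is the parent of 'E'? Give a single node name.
Scan adjacency: E appears as child of C

Answer: C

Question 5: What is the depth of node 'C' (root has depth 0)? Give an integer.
Answer: 2

Derivation:
Path from root to C: A -> B -> C
Depth = number of edges = 2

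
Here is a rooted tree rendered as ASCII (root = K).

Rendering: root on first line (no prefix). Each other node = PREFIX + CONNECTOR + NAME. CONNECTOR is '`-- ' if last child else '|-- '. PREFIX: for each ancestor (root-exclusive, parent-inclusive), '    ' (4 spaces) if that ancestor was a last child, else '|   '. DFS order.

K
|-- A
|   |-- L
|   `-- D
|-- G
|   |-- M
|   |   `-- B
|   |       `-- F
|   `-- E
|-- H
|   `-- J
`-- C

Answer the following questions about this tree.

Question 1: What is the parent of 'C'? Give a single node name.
Scan adjacency: C appears as child of K

Answer: K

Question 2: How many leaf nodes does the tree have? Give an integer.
Leaves (nodes with no children): C, D, E, F, J, L

Answer: 6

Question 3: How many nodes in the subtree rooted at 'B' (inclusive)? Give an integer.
Subtree rooted at B contains: B, F
Count = 2

Answer: 2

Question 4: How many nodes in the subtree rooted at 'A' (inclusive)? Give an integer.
Answer: 3

Derivation:
Subtree rooted at A contains: A, D, L
Count = 3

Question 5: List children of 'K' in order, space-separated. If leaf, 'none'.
Answer: A G H C

Derivation:
Node K's children (from adjacency): A, G, H, C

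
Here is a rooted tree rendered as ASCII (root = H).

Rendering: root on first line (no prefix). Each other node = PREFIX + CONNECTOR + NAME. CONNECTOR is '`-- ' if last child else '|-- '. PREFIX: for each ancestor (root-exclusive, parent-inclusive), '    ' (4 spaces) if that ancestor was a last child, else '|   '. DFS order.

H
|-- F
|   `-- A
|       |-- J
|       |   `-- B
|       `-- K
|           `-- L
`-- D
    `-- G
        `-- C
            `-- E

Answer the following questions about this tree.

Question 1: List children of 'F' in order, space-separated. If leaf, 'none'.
Answer: A

Derivation:
Node F's children (from adjacency): A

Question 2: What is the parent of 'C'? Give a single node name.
Answer: G

Derivation:
Scan adjacency: C appears as child of G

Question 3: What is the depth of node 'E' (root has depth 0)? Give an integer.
Path from root to E: H -> D -> G -> C -> E
Depth = number of edges = 4

Answer: 4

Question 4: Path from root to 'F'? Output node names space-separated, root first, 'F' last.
Answer: H F

Derivation:
Walk down from root: H -> F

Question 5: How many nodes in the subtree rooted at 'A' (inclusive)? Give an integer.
Answer: 5

Derivation:
Subtree rooted at A contains: A, B, J, K, L
Count = 5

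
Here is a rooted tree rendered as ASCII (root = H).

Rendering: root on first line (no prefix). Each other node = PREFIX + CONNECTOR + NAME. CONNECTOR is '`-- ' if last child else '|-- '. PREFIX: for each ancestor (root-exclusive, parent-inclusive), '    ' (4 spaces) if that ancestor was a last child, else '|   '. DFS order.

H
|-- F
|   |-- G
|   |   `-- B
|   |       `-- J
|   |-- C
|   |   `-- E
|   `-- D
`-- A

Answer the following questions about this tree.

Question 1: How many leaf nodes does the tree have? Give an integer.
Answer: 4

Derivation:
Leaves (nodes with no children): A, D, E, J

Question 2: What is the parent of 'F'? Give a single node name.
Answer: H

Derivation:
Scan adjacency: F appears as child of H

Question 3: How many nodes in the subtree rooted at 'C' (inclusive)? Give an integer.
Subtree rooted at C contains: C, E
Count = 2

Answer: 2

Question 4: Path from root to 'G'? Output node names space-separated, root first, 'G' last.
Answer: H F G

Derivation:
Walk down from root: H -> F -> G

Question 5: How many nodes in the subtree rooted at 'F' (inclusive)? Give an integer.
Answer: 7

Derivation:
Subtree rooted at F contains: B, C, D, E, F, G, J
Count = 7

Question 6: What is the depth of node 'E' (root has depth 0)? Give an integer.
Path from root to E: H -> F -> C -> E
Depth = number of edges = 3

Answer: 3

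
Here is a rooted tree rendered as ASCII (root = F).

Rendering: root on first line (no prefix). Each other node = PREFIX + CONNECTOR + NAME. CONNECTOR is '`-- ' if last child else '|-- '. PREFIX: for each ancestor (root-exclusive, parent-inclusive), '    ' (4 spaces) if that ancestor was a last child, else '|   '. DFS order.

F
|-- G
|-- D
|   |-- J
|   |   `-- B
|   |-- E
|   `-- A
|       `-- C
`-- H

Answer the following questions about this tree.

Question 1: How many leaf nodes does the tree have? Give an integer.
Answer: 5

Derivation:
Leaves (nodes with no children): B, C, E, G, H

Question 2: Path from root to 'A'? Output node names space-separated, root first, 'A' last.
Answer: F D A

Derivation:
Walk down from root: F -> D -> A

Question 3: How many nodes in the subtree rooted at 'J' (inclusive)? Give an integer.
Answer: 2

Derivation:
Subtree rooted at J contains: B, J
Count = 2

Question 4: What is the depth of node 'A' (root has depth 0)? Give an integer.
Path from root to A: F -> D -> A
Depth = number of edges = 2

Answer: 2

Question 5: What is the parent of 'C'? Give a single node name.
Scan adjacency: C appears as child of A

Answer: A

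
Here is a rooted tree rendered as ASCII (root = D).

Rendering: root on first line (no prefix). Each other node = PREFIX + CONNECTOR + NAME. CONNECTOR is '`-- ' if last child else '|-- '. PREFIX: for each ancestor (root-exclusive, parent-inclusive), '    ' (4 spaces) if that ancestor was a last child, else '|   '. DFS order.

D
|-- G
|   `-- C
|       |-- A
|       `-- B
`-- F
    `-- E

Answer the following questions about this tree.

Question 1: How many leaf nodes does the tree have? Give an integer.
Leaves (nodes with no children): A, B, E

Answer: 3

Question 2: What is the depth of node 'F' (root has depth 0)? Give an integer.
Answer: 1

Derivation:
Path from root to F: D -> F
Depth = number of edges = 1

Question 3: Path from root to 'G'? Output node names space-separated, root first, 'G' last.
Walk down from root: D -> G

Answer: D G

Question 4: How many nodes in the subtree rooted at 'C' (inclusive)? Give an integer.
Answer: 3

Derivation:
Subtree rooted at C contains: A, B, C
Count = 3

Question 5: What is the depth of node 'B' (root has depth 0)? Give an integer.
Path from root to B: D -> G -> C -> B
Depth = number of edges = 3

Answer: 3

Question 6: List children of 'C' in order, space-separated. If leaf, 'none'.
Node C's children (from adjacency): A, B

Answer: A B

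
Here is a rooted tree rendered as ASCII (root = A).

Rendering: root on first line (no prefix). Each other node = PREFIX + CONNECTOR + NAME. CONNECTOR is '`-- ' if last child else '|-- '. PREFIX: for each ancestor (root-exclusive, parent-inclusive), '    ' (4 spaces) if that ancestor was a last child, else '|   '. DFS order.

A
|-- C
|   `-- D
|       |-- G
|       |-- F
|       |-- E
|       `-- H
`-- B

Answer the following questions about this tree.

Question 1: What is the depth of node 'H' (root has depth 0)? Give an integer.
Path from root to H: A -> C -> D -> H
Depth = number of edges = 3

Answer: 3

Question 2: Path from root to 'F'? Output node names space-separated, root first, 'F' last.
Answer: A C D F

Derivation:
Walk down from root: A -> C -> D -> F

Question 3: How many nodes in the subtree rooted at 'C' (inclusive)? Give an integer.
Answer: 6

Derivation:
Subtree rooted at C contains: C, D, E, F, G, H
Count = 6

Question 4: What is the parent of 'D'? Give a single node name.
Scan adjacency: D appears as child of C

Answer: C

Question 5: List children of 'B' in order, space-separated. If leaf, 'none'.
Node B's children (from adjacency): (leaf)

Answer: none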